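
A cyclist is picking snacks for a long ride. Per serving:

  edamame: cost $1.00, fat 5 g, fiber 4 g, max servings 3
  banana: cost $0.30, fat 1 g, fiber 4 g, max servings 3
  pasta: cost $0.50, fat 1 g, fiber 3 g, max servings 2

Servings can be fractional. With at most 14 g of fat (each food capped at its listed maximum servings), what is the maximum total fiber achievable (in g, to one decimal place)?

Fiber per g fat: banana 4, pasta 3, edamame 0.8.
Take 3 servings of banana: uses 3 g fat, +12.0 g fiber (running total 12.0 g).
Take 2 servings of pasta: uses 2 g fat, +6.0 g fiber (running total 18.0 g).
Take 1.8 servings of edamame: uses 9 g fat, +7.2 g fiber (running total 25.2 g).
Filling greedily by fiber-per-g fat is optimal for one linear limit, giving 25.2 g.

25.2 g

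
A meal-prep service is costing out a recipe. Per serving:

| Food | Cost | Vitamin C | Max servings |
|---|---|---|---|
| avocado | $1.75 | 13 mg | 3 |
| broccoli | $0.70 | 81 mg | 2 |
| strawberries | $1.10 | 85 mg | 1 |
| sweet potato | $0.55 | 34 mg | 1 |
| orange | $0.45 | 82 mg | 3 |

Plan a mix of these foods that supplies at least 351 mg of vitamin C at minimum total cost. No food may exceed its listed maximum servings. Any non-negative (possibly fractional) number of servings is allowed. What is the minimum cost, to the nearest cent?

Cost per mg of vitamin C: orange $0.0055, broccoli $0.0086, strawberries $0.0129, sweet potato $0.0162, avocado $0.1346.
Take 3 servings of orange: +246.0 mg vitamin C for $1.35 (total $1.35, still need 105.0 mg).
Take 1.296 servings of broccoli: +105.0 mg vitamin C for $0.91 (total $2.26, still need 0.0 mg).
Filling from the cheapest source first is optimal under one linear minimum: $2.26.

$2.26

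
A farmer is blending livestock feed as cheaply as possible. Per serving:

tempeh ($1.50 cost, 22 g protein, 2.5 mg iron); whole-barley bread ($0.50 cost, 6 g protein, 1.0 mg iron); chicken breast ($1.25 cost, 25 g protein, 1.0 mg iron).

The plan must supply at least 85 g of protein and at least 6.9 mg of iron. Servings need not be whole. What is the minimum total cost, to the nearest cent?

$5.11

For a min-cost LP with two ≥-constraints, a basic feasible solution has at most two positive variables.
tempeh only: max(85/22, 6.9/2.5) = 3.864 servings → $5.80.
whole-barley bread only: max(85/6, 6.9/1.0) = 14.17 servings → $7.08.
chicken breast only: max(85/25, 6.9/1.0) = 6.9 servings → $8.62.
tempeh + whole-barley bread with both targets exact would need a negative amount; discard.
tempeh + chicken breast with both tight: 2.16 servings and 1.499 servings → $5.11.
whole-barley bread + chicken breast with both tight: 4.605 servings and 2.295 servings → $5.17.
Cheapest feasible corner: $5.11.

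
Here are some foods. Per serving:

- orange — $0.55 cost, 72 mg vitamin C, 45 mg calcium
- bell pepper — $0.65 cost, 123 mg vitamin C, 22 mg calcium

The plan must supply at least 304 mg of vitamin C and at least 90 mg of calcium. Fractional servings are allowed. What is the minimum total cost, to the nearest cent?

$1.79

orange only: max(304/72, 90/45) = 4.222 servings → $2.32.
bell pepper only: max(304/123, 90/22) = 4.091 servings → $2.66.
orange + bell pepper with both tight: 1.109 servings and 1.822 servings → $1.79.
Cheapest feasible corner: $1.79.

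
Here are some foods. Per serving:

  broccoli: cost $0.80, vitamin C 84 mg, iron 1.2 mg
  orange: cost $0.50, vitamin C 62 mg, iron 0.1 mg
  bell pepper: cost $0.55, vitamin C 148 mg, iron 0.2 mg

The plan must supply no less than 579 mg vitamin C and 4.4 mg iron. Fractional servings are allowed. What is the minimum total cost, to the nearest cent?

$3.78

Two binding constraints pin down two serving amounts, so the optimal mix uses at most two foods. The candidates are each food alone (scaled to the tighter of vitamin C/iron) and each pair with both constraints tight.
broccoli only: max(579/84, 4.4/1.2) = 6.893 servings → $5.51.
orange only: max(579/62, 4.4/0.1) = 44 servings → $22.00.
bell pepper only: max(579/148, 4.4/0.2) = 22 servings → $12.10.
broccoli + orange with both tight: 3.256 servings and 4.927 servings → $5.07.
broccoli + bell pepper with both tight: 3.33 servings and 2.022 servings → $3.78.
orange + bell pepper: intersection lies outside the first quadrant.
So the least-cost plan costs $3.78.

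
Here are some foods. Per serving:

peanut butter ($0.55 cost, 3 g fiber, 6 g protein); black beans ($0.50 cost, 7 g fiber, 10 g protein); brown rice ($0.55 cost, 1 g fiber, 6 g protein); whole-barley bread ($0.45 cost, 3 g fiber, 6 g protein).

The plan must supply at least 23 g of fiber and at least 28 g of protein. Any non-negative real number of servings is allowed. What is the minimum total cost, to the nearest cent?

$1.64

An LP optimum is at a vertex; with two nutrient constraints at most two foods are used. Check each candidate.
peanut butter only: max(23/3, 28/6) = 7.667 servings → $4.22.
black beans only: max(23/7, 28/10) = 3.286 servings → $1.64.
brown rice only: max(23/1, 28/6) = 23 servings → $12.65.
whole-barley bread only: max(23/3, 28/6) = 7.667 servings → $3.45.
peanut butter + black beans: intersection lies outside the first quadrant.
peanut butter + brown rice with both targets exact would need a negative amount; discard.
peanut butter + whole-barley bread (both tight): parallel constraints — no distinct corner.
black beans + brown rice: intersection lies outside the first quadrant.
black beans + whole-barley bread: intersection lies outside the first quadrant.
brown rice + whole-barley bread: the both-tight solution has a negative serving — not a feasible corner.
Cheapest feasible corner: $1.64.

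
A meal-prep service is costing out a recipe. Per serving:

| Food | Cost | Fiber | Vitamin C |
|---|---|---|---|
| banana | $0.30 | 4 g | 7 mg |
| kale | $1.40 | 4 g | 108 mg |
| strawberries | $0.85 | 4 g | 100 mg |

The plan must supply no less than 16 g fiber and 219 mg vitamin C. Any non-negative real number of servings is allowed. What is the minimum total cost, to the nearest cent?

This is a tiny linear program; its minimum lies at a vertex of the feasible set. List the vertices and price them.
banana only: max(16/4, 219/7) = 31.29 servings → $9.39.
kale only: max(16/4, 219/108) = 4 servings → $5.60.
strawberries only: max(16/4, 219/100) = 4 servings → $3.40.
banana + kale with both tight: 2.109 servings and 1.891 servings → $3.28.
banana + strawberries with both tight: 1.946 servings and 2.054 servings → $2.33.
kale + strawberries: intersection lies outside the first quadrant.
So the least-cost plan costs $2.33.

$2.33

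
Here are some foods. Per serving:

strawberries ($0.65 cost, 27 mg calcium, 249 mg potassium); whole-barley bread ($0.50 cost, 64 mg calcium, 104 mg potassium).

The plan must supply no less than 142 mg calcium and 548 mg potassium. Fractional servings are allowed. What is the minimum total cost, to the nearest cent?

$1.79

The cheapest plan sits at a corner of the feasible region — with two constraints it uses at most two foods.
strawberries only: max(142/27, 548/249) = 5.259 servings → $3.42.
whole-barley bread only: max(142/64, 548/104) = 5.269 servings → $2.63.
strawberries + whole-barley bread with both tight: 1.547 servings and 1.566 servings → $1.79.
Cheapest feasible corner: $1.79.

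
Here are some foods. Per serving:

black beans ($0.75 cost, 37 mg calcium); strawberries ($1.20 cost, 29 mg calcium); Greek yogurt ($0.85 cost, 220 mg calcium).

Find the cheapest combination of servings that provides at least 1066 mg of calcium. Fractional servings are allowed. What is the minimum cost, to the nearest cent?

$4.12

Cost per mg of calcium: Greek yogurt $0.0039, black beans $0.0203, strawberries $0.0414.
With no serving limits, use only Greek yogurt: 1066 mg / 220 mg = 4.845 servings × $0.85 = $4.12.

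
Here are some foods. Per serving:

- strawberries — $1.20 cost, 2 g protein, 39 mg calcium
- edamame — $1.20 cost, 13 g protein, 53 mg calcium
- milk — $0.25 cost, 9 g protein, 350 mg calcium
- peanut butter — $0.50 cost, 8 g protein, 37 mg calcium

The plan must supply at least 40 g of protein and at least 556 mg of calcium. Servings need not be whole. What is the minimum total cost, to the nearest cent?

$1.11

strawberries only: max(40/2, 556/39) = 20 servings → $24.00.
edamame only: max(40/13, 556/53) = 10.49 servings → $12.59.
milk only: max(40/9, 556/350) = 4.444 servings → $1.11.
peanut butter only: max(40/8, 556/37) = 15.03 servings → $7.51.
strawberries + edamame with both tight: 12.74 servings and 1.117 servings → $16.63.
strawberries + milk: intersection lies outside the first quadrant.
strawberries + peanut butter with both tight: 12.47 servings and 1.882 servings → $15.91.
edamame + milk with both tight: 2.209 servings and 1.254 servings → $2.96.
edamame + peanut butter: the both-tight solution has a negative serving — not a feasible corner.
milk + peanut butter with both tight: 1.203 servings and 3.647 servings → $2.12.
So the least-cost plan costs $1.11.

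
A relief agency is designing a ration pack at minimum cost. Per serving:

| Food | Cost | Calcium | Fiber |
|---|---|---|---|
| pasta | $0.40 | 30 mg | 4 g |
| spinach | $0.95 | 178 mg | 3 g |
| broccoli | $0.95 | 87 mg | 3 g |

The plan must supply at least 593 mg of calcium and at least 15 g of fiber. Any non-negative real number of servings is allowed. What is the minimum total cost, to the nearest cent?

Minimising a linear cost over {calcium ≥ 593, fiber ≥ 15, servings ≥ 0} — the optimum is at a vertex, using one or two foods.
pasta only: max(593/30, 15/4) = 19.77 servings → $7.91.
spinach only: max(593/178, 15/3) = 5 servings → $4.75.
broccoli only: max(593/87, 15/3) = 6.816 servings → $6.48.
pasta + spinach with both tight: 1.432 servings and 3.09 servings → $3.51.
pasta + broccoli with both targets exact would need a negative amount; discard.
spinach + broccoli with both tight: 1.736 servings and 3.264 servings → $4.75.
So the least-cost plan costs $3.51.

$3.51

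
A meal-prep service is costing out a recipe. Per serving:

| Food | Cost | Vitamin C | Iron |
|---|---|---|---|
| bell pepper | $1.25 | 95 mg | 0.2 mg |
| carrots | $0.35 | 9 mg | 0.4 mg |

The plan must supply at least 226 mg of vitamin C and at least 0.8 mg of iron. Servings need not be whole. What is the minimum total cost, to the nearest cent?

$3.17

bell pepper only: max(226/95, 0.8/0.2) = 4 servings → $5.00.
carrots only: max(226/9, 0.8/0.4) = 25.11 servings → $8.79.
bell pepper + carrots with both tight: 2.298 servings and 0.8508 servings → $3.17.
Cheapest feasible corner: $3.17.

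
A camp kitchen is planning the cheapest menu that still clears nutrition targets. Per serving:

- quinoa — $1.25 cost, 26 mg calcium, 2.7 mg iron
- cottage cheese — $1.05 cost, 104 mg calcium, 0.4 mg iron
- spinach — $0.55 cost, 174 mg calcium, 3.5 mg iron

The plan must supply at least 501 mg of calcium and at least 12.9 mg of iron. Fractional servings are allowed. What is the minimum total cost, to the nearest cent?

$2.03

quinoa only: max(501/26, 12.9/2.7) = 19.27 servings → $24.09.
cottage cheese only: max(501/104, 12.9/0.4) = 32.25 servings → $33.86.
spinach only: max(501/174, 12.9/3.5) = 3.686 servings → $2.03.
quinoa + cottage cheese with both tight: 4.22 servings and 3.762 servings → $9.23.
quinoa + spinach with both tight: 1.296 servings and 2.686 servings → $3.10.
cottage cheese + spinach: intersection lies outside the first quadrant.
So the least-cost plan costs $2.03.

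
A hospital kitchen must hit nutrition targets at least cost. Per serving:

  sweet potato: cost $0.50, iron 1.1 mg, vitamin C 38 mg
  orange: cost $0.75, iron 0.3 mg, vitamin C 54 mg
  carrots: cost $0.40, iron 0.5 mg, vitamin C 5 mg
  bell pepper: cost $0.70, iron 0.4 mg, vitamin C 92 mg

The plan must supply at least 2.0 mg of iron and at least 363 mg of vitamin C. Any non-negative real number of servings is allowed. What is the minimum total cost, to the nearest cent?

$2.86

sweet potato only: max(2.0/1.1, 363/38) = 9.553 servings → $4.78.
orange only: max(2.0/0.3, 363/54) = 6.722 servings → $5.04.
carrots only: max(2.0/0.5, 363/5) = 72.6 servings → $29.04.
bell pepper only: max(2.0/0.4, 363/92) = 5 servings → $3.50.
sweet potato + orange: the both-tight solution has a negative serving — not a feasible corner.
sweet potato + carrots with both targets exact would need a negative amount; discard.
sweet potato + bell pepper with both tight: 0.4512 servings and 3.759 servings → $2.86.
orange + carrots: the both-tight solution has a negative serving — not a feasible corner.
orange + bell pepper with both tight: 6.467 servings and 0.15 servings → $4.96.
carrots + bell pepper with both tight: 0.8818 servings and 3.898 servings → $3.08.
So the least-cost plan costs $2.86.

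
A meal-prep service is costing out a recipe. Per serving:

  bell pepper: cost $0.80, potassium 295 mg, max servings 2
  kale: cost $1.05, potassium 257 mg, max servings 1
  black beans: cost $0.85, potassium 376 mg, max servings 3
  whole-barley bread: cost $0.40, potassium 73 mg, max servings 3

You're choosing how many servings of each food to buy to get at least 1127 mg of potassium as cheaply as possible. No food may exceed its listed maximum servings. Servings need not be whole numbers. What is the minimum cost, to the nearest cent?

$2.55

Cost per mg of potassium: black beans $0.0023, bell pepper $0.0027, kale $0.0041, whole-barley bread $0.0055.
Take 2.997 servings of black beans: +1127.0 mg potassium for $2.55 (total $2.55, still need 0.0 mg).
Filling from the cheapest source first is optimal under one linear minimum: $2.55.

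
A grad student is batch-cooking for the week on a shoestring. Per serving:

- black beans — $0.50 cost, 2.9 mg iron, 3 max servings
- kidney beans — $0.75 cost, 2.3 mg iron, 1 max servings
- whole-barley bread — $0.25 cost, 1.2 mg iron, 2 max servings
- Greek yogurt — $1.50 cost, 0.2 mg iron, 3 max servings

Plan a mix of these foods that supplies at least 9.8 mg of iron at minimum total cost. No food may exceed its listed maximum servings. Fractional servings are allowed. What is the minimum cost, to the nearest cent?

Cost per mg of iron: black beans $0.1724, whole-barley bread $0.2083, kidney beans $0.3261, Greek yogurt $7.5000.
Take 3 servings of black beans: +8.7 mg iron for $1.50 (total $1.50, still need 1.1 mg).
Take 0.9167 servings of whole-barley bread: +1.1 mg iron for $0.23 (total $1.73, still need 0.0 mg).
Filling from the cheapest source first is optimal under one linear minimum: $1.73.

$1.73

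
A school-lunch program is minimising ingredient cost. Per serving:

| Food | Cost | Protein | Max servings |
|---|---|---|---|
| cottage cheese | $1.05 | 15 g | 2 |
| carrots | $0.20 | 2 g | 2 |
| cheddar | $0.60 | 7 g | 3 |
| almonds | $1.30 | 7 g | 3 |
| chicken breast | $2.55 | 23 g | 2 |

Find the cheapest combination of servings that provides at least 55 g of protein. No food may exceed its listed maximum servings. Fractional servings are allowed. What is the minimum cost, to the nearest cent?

Cost per g of protein: cottage cheese $0.0700, cheddar $0.0857, carrots $0.1000, chicken breast $0.1109, almonds $0.1857.
Take 2 servings of cottage cheese: +30.0 g protein for $2.10 (total $2.10, still need 25.0 g).
Take 3 servings of cheddar: +21.0 g protein for $1.80 (total $3.90, still need 4.0 g).
Take 2 servings of carrots: +4.0 g protein for $0.40 (total $4.30, still need 0.0 g).
Filling from the cheapest source first is optimal under one linear minimum: $4.30.

$4.30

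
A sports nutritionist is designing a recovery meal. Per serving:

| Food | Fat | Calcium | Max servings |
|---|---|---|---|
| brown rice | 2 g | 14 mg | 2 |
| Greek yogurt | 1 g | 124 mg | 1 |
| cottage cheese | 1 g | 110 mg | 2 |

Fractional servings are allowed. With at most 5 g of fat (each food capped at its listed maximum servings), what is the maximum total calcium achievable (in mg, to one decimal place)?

358.0 mg

Calcium per g fat: Greek yogurt 124, cottage cheese 110, brown rice 7.
Take 1 serving of Greek yogurt: uses 1 g fat, +124.0 mg calcium (running total 124.0 mg).
Take 2 servings of cottage cheese: uses 2 g fat, +220.0 mg calcium (running total 344.0 mg).
Take 1 serving of brown rice: uses 2 g fat, +14.0 mg calcium (running total 358.0 mg).
Greedy by best ratio exhausts the fat allowance optimally: 358.0 mg.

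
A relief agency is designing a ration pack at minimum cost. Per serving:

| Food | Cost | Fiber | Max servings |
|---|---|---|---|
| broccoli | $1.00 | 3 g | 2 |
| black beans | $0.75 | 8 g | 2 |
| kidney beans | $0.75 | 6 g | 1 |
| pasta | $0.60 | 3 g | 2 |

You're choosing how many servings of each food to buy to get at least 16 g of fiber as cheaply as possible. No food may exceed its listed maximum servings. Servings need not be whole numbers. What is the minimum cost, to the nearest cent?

$1.50

Cost per g of fiber: black beans $0.0938, kidney beans $0.1250, pasta $0.2000, broccoli $0.3333.
Take 2 servings of black beans: +16.0 g fiber for $1.50 (total $1.50, still need 0.0 g).
Filling from the cheapest source first is optimal under one linear minimum: $1.50.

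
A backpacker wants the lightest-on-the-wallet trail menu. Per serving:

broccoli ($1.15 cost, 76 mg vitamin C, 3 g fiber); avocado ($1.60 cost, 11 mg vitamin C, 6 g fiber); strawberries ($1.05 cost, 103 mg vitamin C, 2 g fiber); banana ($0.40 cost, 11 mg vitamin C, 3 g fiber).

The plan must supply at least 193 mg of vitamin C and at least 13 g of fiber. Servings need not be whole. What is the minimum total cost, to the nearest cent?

$2.92

At the optimum either one food covers both requirements or two foods hit both targets exactly; no other combination can be cheaper.
broccoli only: max(193/76, 13/3) = 4.333 servings → $4.98.
avocado only: max(193/11, 13/6) = 17.55 servings → $28.07.
strawberries only: max(193/103, 13/2) = 6.5 servings → $6.83.
banana only: max(193/11, 13/3) = 17.55 servings → $7.02.
broccoli + avocado with both tight: 2.4 servings and 0.9669 servings → $4.31.
broccoli + strawberries with both targets exact would need a negative amount; discard.
broccoli + banana with both tight: 2.236 servings and 2.097 servings → $3.41.
avocado + strawberries with both tight: 1.599 servings and 1.703 servings → $4.35.
avocado + banana: the both-tight solution has a negative serving — not a feasible corner.
strawberries + banana with both tight: 1.519 servings and 3.321 servings → $2.92.
So the least-cost plan costs $2.92.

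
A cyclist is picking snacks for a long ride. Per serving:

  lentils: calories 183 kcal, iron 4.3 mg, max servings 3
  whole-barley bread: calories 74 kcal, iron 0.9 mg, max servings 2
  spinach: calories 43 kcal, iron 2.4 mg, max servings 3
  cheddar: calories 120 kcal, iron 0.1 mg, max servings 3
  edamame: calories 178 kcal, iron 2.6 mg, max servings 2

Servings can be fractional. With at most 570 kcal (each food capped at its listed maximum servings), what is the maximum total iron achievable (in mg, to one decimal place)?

Iron per kcal: spinach 0.05581, lentils 0.0235, edamame 0.01461, whole-barley bread 0.01216, cheddar 0.0008333.
Take 3 servings of spinach: uses 129 kcal, +7.2 mg iron (running total 7.2 mg).
Take 2.41 servings of lentils: uses 441 kcal, +10.4 mg iron (running total 17.6 mg).
Filling greedily by iron-per-kcal is optimal for one linear limit, giving 17.6 mg.

17.6 mg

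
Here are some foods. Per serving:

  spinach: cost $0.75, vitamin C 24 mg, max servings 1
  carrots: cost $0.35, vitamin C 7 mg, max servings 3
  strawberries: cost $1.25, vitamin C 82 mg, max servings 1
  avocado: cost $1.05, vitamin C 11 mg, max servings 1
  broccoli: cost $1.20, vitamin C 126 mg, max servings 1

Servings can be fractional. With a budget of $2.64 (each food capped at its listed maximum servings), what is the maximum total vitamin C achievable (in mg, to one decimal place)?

214.1 mg

Vitamin C per dollar: broccoli 105, strawberries 65.6, spinach 32, carrots 20, avocado 10.48.
Take 1 serving of broccoli: spends $1.20, +126.0 mg vitamin C (running total 126.0 mg).
Take 1 serving of strawberries: spends $1.25, +82.0 mg vitamin C (running total 208.0 mg).
Take 0.2533 servings of spinach: spends $0.19, +6.1 mg vitamin C (running total 214.1 mg).
Greedy by best ratio exhausts the cost allowance optimally: 214.1 mg.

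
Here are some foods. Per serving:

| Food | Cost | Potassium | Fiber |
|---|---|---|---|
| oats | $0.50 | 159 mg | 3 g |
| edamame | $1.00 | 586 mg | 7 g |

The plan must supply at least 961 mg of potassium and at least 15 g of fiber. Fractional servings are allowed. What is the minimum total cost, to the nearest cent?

$2.14

Minimising a linear cost over {potassium ≥ 961, fiber ≥ 15, servings ≥ 0} — the optimum is at a vertex, using one or two foods.
oats only: max(961/159, 15/3) = 6.044 servings → $3.02.
edamame only: max(961/586, 15/7) = 2.143 servings → $2.14.
oats + edamame with both tight: 3.198 servings and 0.7721 servings → $2.37.
The minimum over all feasible corners is $2.14.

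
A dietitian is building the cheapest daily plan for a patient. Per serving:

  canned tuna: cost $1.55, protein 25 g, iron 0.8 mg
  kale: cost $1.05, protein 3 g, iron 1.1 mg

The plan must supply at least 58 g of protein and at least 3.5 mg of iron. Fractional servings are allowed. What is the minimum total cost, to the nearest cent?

Compare the cost at each extreme point of the feasible region.
canned tuna only: max(58/25, 3.5/0.8) = 4.375 servings → $6.78.
kale only: max(58/3, 3.5/1.1) = 19.33 servings → $20.30.
canned tuna + kale with both tight: 2.124 servings and 1.637 servings → $5.01.
Cheapest feasible corner: $5.01.

$5.01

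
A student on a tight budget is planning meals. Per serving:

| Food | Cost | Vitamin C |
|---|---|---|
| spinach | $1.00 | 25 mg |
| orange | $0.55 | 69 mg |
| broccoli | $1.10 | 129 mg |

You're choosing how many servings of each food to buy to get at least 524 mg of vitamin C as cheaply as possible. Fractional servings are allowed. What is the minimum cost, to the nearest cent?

$4.18

Cost per mg of vitamin C: orange $0.0080, broccoli $0.0085, spinach $0.0400.
With no serving limits, use only orange: 524 mg / 69 mg = 7.594 servings × $0.55 = $4.18.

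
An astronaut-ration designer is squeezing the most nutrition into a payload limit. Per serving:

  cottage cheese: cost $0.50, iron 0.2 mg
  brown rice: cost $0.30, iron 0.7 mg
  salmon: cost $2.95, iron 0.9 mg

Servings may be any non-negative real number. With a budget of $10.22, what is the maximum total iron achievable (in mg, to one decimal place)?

23.8 mg

Iron per dollar: brown rice 2.333, cottage cheese 0.4, salmon 0.3051.
With no serving limits, spend the whole cost allowance on brown rice: $10.22 / $0.30 × 0.7 mg = 23.8 mg.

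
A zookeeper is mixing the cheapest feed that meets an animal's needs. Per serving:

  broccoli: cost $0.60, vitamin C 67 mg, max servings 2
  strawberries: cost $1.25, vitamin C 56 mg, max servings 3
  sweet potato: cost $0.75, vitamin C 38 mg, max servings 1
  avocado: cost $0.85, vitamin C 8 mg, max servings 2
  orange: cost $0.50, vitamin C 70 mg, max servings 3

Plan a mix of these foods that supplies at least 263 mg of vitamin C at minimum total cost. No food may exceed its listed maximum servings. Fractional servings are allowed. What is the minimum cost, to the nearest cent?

$1.97

Cost per mg of vitamin C: orange $0.0071, broccoli $0.0090, sweet potato $0.0197, strawberries $0.0223, avocado $0.1062.
Take 3 servings of orange: +210.0 mg vitamin C for $1.50 (total $1.50, still need 53.0 mg).
Take 0.791 servings of broccoli: +53.0 mg vitamin C for $0.47 (total $1.97, still need 0.0 mg).
Greedy by cheapest-per-mg is optimal for a single linear constraint, so the minimum cost is $1.97.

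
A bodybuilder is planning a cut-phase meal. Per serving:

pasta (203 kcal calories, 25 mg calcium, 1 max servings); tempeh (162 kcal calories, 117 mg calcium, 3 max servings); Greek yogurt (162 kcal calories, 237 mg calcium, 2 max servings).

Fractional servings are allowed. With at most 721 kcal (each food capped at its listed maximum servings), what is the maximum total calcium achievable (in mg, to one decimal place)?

760.7 mg

Calcium per kcal: Greek yogurt 1.463, tempeh 0.7222, pasta 0.1232.
Take 2 servings of Greek yogurt: uses 324 kcal, +474.0 mg calcium (running total 474.0 mg).
Take 2.451 servings of tempeh: uses 397 kcal, +286.7 mg calcium (running total 760.7 mg).
Greedy by best ratio exhausts the calories allowance optimally: 760.7 mg.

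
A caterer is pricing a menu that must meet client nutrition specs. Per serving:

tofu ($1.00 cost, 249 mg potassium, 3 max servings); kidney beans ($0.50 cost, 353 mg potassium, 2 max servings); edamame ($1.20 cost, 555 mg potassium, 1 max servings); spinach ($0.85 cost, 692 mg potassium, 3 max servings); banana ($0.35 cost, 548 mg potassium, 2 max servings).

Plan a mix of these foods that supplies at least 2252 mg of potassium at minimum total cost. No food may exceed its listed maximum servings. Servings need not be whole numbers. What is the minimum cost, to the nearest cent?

$2.12

Cost per mg of potassium: banana $0.0006, spinach $0.0012, kidney beans $0.0014, edamame $0.0022, tofu $0.0040.
Take 2 servings of banana: +1096.0 mg potassium for $0.70 (total $0.70, still need 1156.0 mg).
Take 1.671 servings of spinach: +1156.0 mg potassium for $1.42 (total $2.12, still need 0.0 mg).
Filling from the cheapest source first is optimal under one linear minimum: $2.12.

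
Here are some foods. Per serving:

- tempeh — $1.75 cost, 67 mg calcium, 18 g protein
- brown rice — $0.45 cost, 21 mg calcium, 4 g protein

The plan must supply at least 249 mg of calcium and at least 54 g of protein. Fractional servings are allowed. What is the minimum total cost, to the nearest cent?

Check every corner: each single food scaled to meet both minima, and each pair solved so both constraints bind.
tempeh only: max(249/67, 54/18) = 3.716 servings → $6.50.
brown rice only: max(249/21, 54/4) = 13.5 servings → $6.08.
tempeh + brown rice with both tight: 1.255 servings and 7.855 servings → $5.73.
So the least-cost plan costs $5.73.

$5.73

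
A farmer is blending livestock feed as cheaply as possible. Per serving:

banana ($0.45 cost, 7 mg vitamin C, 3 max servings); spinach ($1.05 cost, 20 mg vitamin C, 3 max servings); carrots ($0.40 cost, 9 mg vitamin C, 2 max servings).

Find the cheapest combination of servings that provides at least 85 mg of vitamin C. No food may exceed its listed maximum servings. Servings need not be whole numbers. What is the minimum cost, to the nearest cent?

Cost per mg of vitamin C: carrots $0.0444, spinach $0.0525, banana $0.0643.
Take 2 servings of carrots: +18.0 mg vitamin C for $0.80 (total $0.80, still need 67.0 mg).
Take 3 servings of spinach: +60.0 mg vitamin C for $3.15 (total $3.95, still need 7.0 mg).
Take 1 serving of banana: +7.0 mg vitamin C for $0.45 (total $4.40, still need 0.0 mg).
Greedy by cheapest-per-mg is optimal for a single linear constraint, so the minimum cost is $4.40.

$4.40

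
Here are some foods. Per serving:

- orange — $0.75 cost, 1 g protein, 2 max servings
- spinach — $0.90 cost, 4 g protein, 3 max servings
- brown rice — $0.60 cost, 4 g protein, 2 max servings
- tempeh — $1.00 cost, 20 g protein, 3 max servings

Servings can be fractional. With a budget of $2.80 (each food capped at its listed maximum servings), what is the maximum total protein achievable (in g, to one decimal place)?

Protein per dollar: tempeh 20, brown rice 6.667, spinach 4.444, orange 1.333.
Take 2.8 servings of tempeh: spends $2.80, +56.0 g protein (running total 56.0 g).
Greedy by best ratio exhausts the cost allowance optimally: 56.0 g.

56.0 g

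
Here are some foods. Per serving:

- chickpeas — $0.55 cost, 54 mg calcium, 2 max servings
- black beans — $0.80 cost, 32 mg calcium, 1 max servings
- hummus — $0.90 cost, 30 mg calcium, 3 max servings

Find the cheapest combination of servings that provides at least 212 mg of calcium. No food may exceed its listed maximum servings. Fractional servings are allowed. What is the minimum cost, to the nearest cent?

Cost per mg of calcium: chickpeas $0.0102, black beans $0.0250, hummus $0.0300.
Take 2 servings of chickpeas: +108.0 mg calcium for $1.10 (total $1.10, still need 104.0 mg).
Take 1 serving of black beans: +32.0 mg calcium for $0.80 (total $1.90, still need 72.0 mg).
Take 2.4 servings of hummus: +72.0 mg calcium for $2.16 (total $4.06, still need 0.0 mg).
Filling from the cheapest source first is optimal under one linear minimum: $4.06.

$4.06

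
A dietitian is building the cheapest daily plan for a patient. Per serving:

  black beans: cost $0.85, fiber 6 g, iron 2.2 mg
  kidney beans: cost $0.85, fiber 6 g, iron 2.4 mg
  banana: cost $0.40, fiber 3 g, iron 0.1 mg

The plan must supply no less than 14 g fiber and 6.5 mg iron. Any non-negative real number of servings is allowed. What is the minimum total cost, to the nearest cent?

Compare the cost at each extreme point of the feasible region.
black beans only: max(14/6, 6.5/2.2) = 2.955 servings → $2.51.
kidney beans only: max(14/6, 6.5/2.4) = 2.708 servings → $2.30.
banana only: max(14/3, 6.5/0.1) = 65 servings → $26.00.
black beans + kidney beans: intersection lies outside the first quadrant.
black beans + banana: intersection lies outside the first quadrant.
kidney beans + banana: the both-tight solution has a negative serving — not a feasible corner.
The minimum over all feasible corners is $2.30.

$2.30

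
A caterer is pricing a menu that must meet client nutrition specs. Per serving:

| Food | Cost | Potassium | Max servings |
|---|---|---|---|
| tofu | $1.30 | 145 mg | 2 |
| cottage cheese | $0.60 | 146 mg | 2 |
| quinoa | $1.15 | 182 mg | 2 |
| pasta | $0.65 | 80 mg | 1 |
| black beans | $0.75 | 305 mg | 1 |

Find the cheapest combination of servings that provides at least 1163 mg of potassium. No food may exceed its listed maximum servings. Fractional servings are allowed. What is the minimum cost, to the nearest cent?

Cost per mg of potassium: black beans $0.0025, cottage cheese $0.0041, quinoa $0.0063, pasta $0.0081, tofu $0.0090.
Take 1 serving of black beans: +305.0 mg potassium for $0.75 (total $0.75, still need 858.0 mg).
Take 2 servings of cottage cheese: +292.0 mg potassium for $1.20 (total $1.95, still need 566.0 mg).
Take 2 servings of quinoa: +364.0 mg potassium for $2.30 (total $4.25, still need 202.0 mg).
Take 1 serving of pasta: +80.0 mg potassium for $0.65 (total $4.90, still need 122.0 mg).
Take 0.8414 servings of tofu: +122.0 mg potassium for $1.09 (total $5.99, still need 0.0 mg).
Greedy by cheapest-per-mg is optimal for a single linear constraint, so the minimum cost is $5.99.

$5.99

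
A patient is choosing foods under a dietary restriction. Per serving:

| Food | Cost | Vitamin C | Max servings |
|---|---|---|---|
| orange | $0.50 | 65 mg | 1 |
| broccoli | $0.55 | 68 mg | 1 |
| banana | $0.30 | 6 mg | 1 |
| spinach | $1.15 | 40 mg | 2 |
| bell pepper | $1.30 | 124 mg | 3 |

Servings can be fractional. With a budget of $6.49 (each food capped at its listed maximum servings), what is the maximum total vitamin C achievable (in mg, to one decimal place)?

558.6 mg

Vitamin C per dollar: orange 130, broccoli 123.6, bell pepper 95.38, spinach 34.78, banana 20.
Take 1 serving of orange: spends $0.50, +65.0 mg vitamin C (running total 65.0 mg).
Take 1 serving of broccoli: spends $0.55, +68.0 mg vitamin C (running total 133.0 mg).
Take 3 servings of bell pepper: spends $3.90, +372.0 mg vitamin C (running total 505.0 mg).
Take 1.339 servings of spinach: spends $1.54, +53.6 mg vitamin C (running total 558.6 mg).
Filling greedily by vitamin C-per-dollar is optimal for one linear limit, giving 558.6 mg.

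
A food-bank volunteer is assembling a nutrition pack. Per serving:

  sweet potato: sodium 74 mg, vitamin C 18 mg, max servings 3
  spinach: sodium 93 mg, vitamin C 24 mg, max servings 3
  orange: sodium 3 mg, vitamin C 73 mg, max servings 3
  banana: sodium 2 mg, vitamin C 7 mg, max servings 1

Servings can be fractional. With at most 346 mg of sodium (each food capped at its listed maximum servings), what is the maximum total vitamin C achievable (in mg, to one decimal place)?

311.6 mg

Vitamin C per mg sodium: orange 24.33, banana 3.5, spinach 0.2581, sweet potato 0.2432.
Take 3 servings of orange: uses 9 mg sodium, +219.0 mg vitamin C (running total 219.0 mg).
Take 1 serving of banana: uses 2 mg sodium, +7.0 mg vitamin C (running total 226.0 mg).
Take 3 servings of spinach: uses 279 mg sodium, +72.0 mg vitamin C (running total 298.0 mg).
Take 0.7568 servings of sweet potato: uses 56 mg sodium, +13.6 mg vitamin C (running total 311.6 mg).
Greedy by best ratio exhausts the sodium allowance optimally: 311.6 mg.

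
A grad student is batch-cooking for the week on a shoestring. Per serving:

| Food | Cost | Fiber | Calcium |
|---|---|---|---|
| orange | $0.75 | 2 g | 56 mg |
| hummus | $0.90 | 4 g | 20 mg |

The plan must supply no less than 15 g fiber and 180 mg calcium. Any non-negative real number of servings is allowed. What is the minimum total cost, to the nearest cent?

With two linear requirements the optimum uses one or two foods; enumerate the corners.
orange only: max(15/2, 180/56) = 7.5 servings → $5.62.
hummus only: max(15/4, 180/20) = 9 servings → $8.10.
orange + hummus with both tight: 2.283 servings and 2.609 servings → $4.06.
The minimum over all feasible corners is $4.06.

$4.06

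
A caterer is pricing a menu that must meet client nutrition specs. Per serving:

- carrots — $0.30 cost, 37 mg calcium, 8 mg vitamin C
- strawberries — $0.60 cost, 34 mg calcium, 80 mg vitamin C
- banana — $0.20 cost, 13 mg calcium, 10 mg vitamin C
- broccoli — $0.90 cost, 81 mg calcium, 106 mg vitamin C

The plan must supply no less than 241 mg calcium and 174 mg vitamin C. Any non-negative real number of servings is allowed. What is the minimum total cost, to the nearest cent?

An LP optimum is at a vertex; with two nutrient constraints at most two foods are used. Check each candidate.
carrots only: max(241/37, 174/8) = 21.75 servings → $6.53.
strawberries only: max(241/34, 174/80) = 7.088 servings → $4.25.
banana only: max(241/13, 174/10) = 18.54 servings → $3.71.
broccoli only: max(241/81, 174/106) = 2.975 servings → $2.68.
carrots + strawberries with both tight: 4.972 servings and 1.678 servings → $2.50.
carrots + banana with both tight: 0.5564 servings and 16.95 servings → $3.56.
carrots + broccoli with both tight: 3.498 servings and 1.378 servings → $2.29.
strawberries + banana: the both-tight solution has a negative serving — not a feasible corner.
strawberries + broccoli with both targets exact would need a negative amount; discard.
banana + broccoli with both targets exact would need a negative amount; discard.
The minimum over all feasible corners is $2.29.

$2.29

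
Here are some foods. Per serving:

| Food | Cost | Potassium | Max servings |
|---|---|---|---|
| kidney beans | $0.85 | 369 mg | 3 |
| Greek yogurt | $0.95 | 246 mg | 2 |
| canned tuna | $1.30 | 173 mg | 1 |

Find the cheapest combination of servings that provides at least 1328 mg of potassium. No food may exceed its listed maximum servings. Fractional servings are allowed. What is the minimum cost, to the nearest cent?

$3.40

Cost per mg of potassium: kidney beans $0.0023, Greek yogurt $0.0039, canned tuna $0.0075.
Take 3 servings of kidney beans: +1107.0 mg potassium for $2.55 (total $2.55, still need 221.0 mg).
Take 0.8984 servings of Greek yogurt: +221.0 mg potassium for $0.85 (total $3.40, still need 0.0 mg).
Greedy by cheapest-per-mg is optimal for a single linear constraint, so the minimum cost is $3.40.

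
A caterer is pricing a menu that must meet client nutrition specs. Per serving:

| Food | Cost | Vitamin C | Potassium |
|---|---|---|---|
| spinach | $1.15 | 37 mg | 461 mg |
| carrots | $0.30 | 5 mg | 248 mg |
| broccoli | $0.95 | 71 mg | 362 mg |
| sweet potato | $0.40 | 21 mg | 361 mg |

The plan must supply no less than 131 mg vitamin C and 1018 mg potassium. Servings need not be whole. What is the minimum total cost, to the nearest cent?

A basic optimal solution has at most two foods positive. Try each food alone and each pair with both targets met exactly.
spinach only: max(131/37, 1018/461) = 3.541 servings → $4.07.
carrots only: max(131/5, 1018/248) = 26.2 servings → $7.86.
broccoli only: max(131/71, 1018/362) = 2.812 servings → $2.67.
sweet potato only: max(131/21, 1018/361) = 6.238 servings → $2.50.
spinach + carrots: the both-tight solution has a negative serving — not a feasible corner.
spinach + broccoli with both tight: 1.285 servings and 1.175 servings → $2.59.
spinach + sweet potato: the both-tight solution has a negative serving — not a feasible corner.
carrots + broccoli with both tight: 1.573 servings and 1.734 servings → $2.12.
carrots + sweet potato: the both-tight solution has a negative serving — not a feasible corner.
broccoli + sweet potato with both tight: 1.437 servings and 1.379 servings → $1.92.
The minimum over all feasible corners is $1.92.

$1.92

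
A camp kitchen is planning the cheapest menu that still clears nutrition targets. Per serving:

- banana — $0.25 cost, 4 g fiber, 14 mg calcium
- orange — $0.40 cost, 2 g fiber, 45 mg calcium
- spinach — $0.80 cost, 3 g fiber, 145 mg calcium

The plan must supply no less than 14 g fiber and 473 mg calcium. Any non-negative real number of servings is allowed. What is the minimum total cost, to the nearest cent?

$2.81

Check every corner: each single food scaled to meet both minima, and each pair solved so both constraints bind.
banana only: max(14/4, 473/14) = 33.79 servings → $8.45.
orange only: max(14/2, 473/45) = 10.51 servings → $4.20.
spinach only: max(14/3, 473/145) = 4.667 servings → $3.73.
banana + orange: intersection lies outside the first quadrant.
banana + spinach with both tight: 1.136 servings and 3.152 servings → $2.81.
orange + spinach with both tight: 3.942 servings and 2.039 servings → $3.21.
Cheapest feasible corner: $2.81.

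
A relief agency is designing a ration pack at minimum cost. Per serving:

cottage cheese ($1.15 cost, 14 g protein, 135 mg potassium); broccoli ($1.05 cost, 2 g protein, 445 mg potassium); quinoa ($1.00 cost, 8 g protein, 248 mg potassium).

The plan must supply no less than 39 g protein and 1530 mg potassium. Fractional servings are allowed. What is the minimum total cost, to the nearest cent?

$5.55

Minimising a linear cost over {protein ≥ 39, potassium ≥ 1530, servings ≥ 0} — the optimum is at a vertex, using one or two foods.
cottage cheese only: max(39/14, 1530/135) = 11.33 servings → $13.03.
broccoli only: max(39/2, 1530/445) = 19.5 servings → $20.48.
quinoa only: max(39/8, 1530/248) = 6.169 servings → $6.17.
cottage cheese + broccoli with both tight: 2.398 servings and 2.711 servings → $5.60.
cottage cheese + quinoa: intersection lies outside the first quadrant.
broccoli + quinoa with both tight: 0.8381 servings and 4.665 servings → $5.55.
Cheapest feasible corner: $5.55.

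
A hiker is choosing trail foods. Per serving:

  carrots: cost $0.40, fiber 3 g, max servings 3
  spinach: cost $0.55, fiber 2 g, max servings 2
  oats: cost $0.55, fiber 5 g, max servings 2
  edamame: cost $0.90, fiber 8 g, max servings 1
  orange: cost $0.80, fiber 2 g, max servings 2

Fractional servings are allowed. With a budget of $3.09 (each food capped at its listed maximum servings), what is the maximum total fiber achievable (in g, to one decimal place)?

Fiber per dollar: oats 9.091, edamame 8.889, carrots 7.5, spinach 3.636, orange 2.5.
Take 2 servings of oats: spends $1.10, +10.0 g fiber (running total 10.0 g).
Take 1 serving of edamame: spends $0.90, +8.0 g fiber (running total 18.0 g).
Take 2.725 servings of carrots: spends $1.09, +8.2 g fiber (running total 26.2 g).
Greedy by best ratio exhausts the cost allowance optimally: 26.2 g.

26.2 g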